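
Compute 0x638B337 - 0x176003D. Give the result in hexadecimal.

0x4C2B2FA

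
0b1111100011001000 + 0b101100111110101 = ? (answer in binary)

0b10101001010111101

Add column by column in base 2, right to left:
  0+1 = 1
  0+0 = 0
  0+1 = 1
  1+0 = 1
  0+1 = 1
  0+1 = 1
  1+1 = 0 carry 1
  1+1+1 = 1 carry 1
  0+1+1 = 0 carry 1
  0+0+1 = 1
  0+0 = 0
  1+1 = 0 carry 1
  1+1+1 = 1 carry 1
  1+0+1 = 0 carry 1
  1+1+1 = 1 carry 1
  1+0+1 = 0 carry 1
  final carry 1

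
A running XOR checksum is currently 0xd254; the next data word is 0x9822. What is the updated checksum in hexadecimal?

0x4a76

XOR each hex digit independently (no carries):
  d^9=4, 2^8=a, 5^2=7, 4^2=6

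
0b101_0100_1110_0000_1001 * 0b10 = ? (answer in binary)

Multiply each base-2 digit by 2, carrying:
  1×2 = 2 → write 0 carry 1
  0×2+1 = 1 → write 1
  0×2 = 0 → write 0
  1×2 = 2 → write 0 carry 1
  0×2+1 = 1 → write 1
  0×2 = 0 → write 0
  0×2 = 0 → write 0
  0×2 = 0 → write 0
  0×2 = 0 → write 0
  1×2 = 2 → write 0 carry 1
  1×2+1 = 3 → write 1 carry 1
  1×2+1 = 3 → write 1 carry 1
  0×2+1 = 1 → write 1
  0×2 = 0 → write 0
  1×2 = 2 → write 0 carry 1
  0×2+1 = 1 → write 1
  1×2 = 2 → write 0 carry 1
  0×2+1 = 1 → write 1
  1×2 = 2 → write 0 carry 1
  remaining carry: 1

0b10101001110000010010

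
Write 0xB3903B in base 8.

Expand each hex digit to 4 bits: B=1011 3=0011 9=1001 0=0000 3=0011 B=1011.
Group the bits in threes: 101 100 111 001 000 000 111 011 → 54710073.

0o54710073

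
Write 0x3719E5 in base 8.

Expand each hex digit to 4 bits: 3=0011 7=0111 1=0001 9=1001 E=1110 5=0101.
Group the bits in threes: 001 101 110 001 100 111 100 101 → 15614745.

0o15614745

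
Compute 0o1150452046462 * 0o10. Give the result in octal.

0o11504520464620

Multiply each base-8 digit by 8, carrying:
  2×8 = 16 → write 0 carry 2
  6×8+2 = 50 → write 2 carry 6
  4×8+6 = 38 → write 6 carry 4
  6×8+4 = 52 → write 4 carry 6
  4×8+6 = 38 → write 6 carry 4
  0×8+4 = 4 → write 4
  2×8 = 16 → write 0 carry 2
  5×8+2 = 42 → write 2 carry 5
  4×8+5 = 37 → write 5 carry 4
  0×8+4 = 4 → write 4
  5×8 = 40 → write 0 carry 5
  1×8+5 = 13 → write 5 carry 1
  1×8+1 = 9 → write 1 carry 1
  remaining carry: 1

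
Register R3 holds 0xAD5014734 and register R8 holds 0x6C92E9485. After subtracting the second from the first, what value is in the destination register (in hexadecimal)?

0x40BD2B2AF

Subtract column by column in base 16:
  4-5 → F (borrow)
  3-8-1 → A (borrow)
  7-4-1 → 2
  4-9 → B (borrow)
  1-E-1 → 2 (borrow)
  0-2-1 → D (borrow)
  5-9-1 → B (borrow)
  D-C-1 → 0
  A-6 → 4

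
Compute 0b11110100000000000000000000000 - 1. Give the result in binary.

0b11110011111111111111111111111

The trailing 23 digits are 0, so subtracting 1 borrows through: they become 1 and the next digit up decrements.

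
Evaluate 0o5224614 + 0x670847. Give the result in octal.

0o37030723

0x670847 = 0o31604107 in octal.
Add column by column in base 8, right to left:
  4+7 = 3 carry 1
  1+0+1 = 2
  6+1 = 7
  4+4 = 0 carry 1
  2+0+1 = 3
  2+6 = 0 carry 1
  5+1+1 = 7
  0+3 = 3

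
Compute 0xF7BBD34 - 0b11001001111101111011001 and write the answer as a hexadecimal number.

0xF16C15B

0b11001001111101111011001 = 0x64FBD9 in hexadecimal.
Subtract column by column in base 16:
  4-9 → B (borrow)
  3-D-1 → 5 (borrow)
  D-B-1 → 1
  B-F → C (borrow)
  B-4-1 → 6
  7-6 → 1
  F-0 → F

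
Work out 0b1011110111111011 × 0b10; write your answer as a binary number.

Multiply each base-2 digit by 2, carrying:
  1×2 = 2 → write 0 carry 1
  1×2+1 = 3 → write 1 carry 1
  0×2+1 = 1 → write 1
  1×2 = 2 → write 0 carry 1
  1×2+1 = 3 → write 1 carry 1
  1×2+1 = 3 → write 1 carry 1
  1×2+1 = 3 → write 1 carry 1
  1×2+1 = 3 → write 1 carry 1
  1×2+1 = 3 → write 1 carry 1
  0×2+1 = 1 → write 1
  1×2 = 2 → write 0 carry 1
  1×2+1 = 3 → write 1 carry 1
  1×2+1 = 3 → write 1 carry 1
  1×2+1 = 3 → write 1 carry 1
  0×2+1 = 1 → write 1
  1×2 = 2 → write 0 carry 1
  remaining carry: 1

0b10111101111110110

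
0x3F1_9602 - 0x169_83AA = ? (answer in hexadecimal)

Subtract column by column in base 16:
  2-A → 8 (borrow)
  0-A-1 → 5 (borrow)
  6-3-1 → 2
  9-8 → 1
  1-9 → 8 (borrow)
  F-6-1 → 8
  3-1 → 2

0x2881258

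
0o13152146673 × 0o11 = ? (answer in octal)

0o144673635623

Multiply each base-8 digit by 9, carrying:
  3×9 = 27 → write 3 carry 3
  7×9+3 = 66 → write 2 carry 8
  6×9+8 = 62 → write 6 carry 7
  6×9+7 = 61 → write 5 carry 7
  4×9+7 = 43 → write 3 carry 5
  1×9+5 = 14 → write 6 carry 1
  2×9+1 = 19 → write 3 carry 2
  5×9+2 = 47 → write 7 carry 5
  1×9+5 = 14 → write 6 carry 1
  3×9+1 = 28 → write 4 carry 3
  1×9+3 = 12 → write 4 carry 1
  remaining carry: 1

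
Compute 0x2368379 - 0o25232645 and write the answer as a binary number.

0x2368379 = 0b10001101101000001101111001 in binary.
0o25232645 = 0b10101010011010110100101 in binary.
Subtract column by column in base 2:
  1-1 → 0
  0-0 → 0
  0-1 → 1 (borrow)
  1-0-1 → 0
  1-0 → 1
  1-1 → 0
  1-0 → 1
  0-1 → 1 (borrow)
  1-1-1 → 1 (borrow)
  1-0-1 → 0
  0-1 → 1 (borrow)
  0-0-1 → 1 (borrow)
  0-1-1 → 0 (borrow)
  0-1-1 → 0 (borrow)
  0-0-1 → 1 (borrow)
  1-0-1 → 0
  0-1 → 1 (borrow)
  1-0-1 → 0
  1-1 → 0
  0-0 → 0
  1-1 → 0
  1-0 → 1
  0-1 → 1 (borrow)
  0-0-1 → 1 (borrow)
  0-0-1 → 1 (borrow)
  1-0-1 → 0

0b1111000010100110111010100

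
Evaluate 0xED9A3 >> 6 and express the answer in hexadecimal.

0x3B66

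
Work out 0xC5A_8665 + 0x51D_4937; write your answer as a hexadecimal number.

0x1177CF9C

Add column by column in base 16, right to left:
  5+7 = C
  6+3 = 9
  6+9 = F
  8+4 = C
  A+D = 7 carry 1
  5+1+1 = 7
  C+5 = 1 carry 1
  final carry 1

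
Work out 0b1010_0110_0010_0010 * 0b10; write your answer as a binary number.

0b10100110001000100

Multiply each base-2 digit by 2, carrying:
  0×2 = 0 → write 0
  1×2 = 2 → write 0 carry 1
  0×2+1 = 1 → write 1
  0×2 = 0 → write 0
  0×2 = 0 → write 0
  1×2 = 2 → write 0 carry 1
  0×2+1 = 1 → write 1
  0×2 = 0 → write 0
  0×2 = 0 → write 0
  1×2 = 2 → write 0 carry 1
  1×2+1 = 3 → write 1 carry 1
  0×2+1 = 1 → write 1
  0×2 = 0 → write 0
  1×2 = 2 → write 0 carry 1
  0×2+1 = 1 → write 1
  1×2 = 2 → write 0 carry 1
  remaining carry: 1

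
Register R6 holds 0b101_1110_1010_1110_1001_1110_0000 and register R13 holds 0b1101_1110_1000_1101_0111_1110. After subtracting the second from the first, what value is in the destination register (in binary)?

0b101000011000101110001100010

Subtract column by column in base 2:
  0-0 → 0
  0-1 → 1 (borrow)
  0-1-1 → 0 (borrow)
  0-1-1 → 0 (borrow)
  0-1-1 → 0 (borrow)
  1-1-1 → 1 (borrow)
  1-1-1 → 1 (borrow)
  1-0-1 → 0
  1-1 → 0
  0-0 → 0
  0-1 → 1 (borrow)
  1-1-1 → 1 (borrow)
  0-0-1 → 1 (borrow)
  1-0-1 → 0
  1-0 → 1
  1-1 → 0
  0-0 → 0
  1-1 → 0
  0-1 → 1 (borrow)
  1-1-1 → 1 (borrow)
  0-1-1 → 0 (borrow)
  1-0-1 → 0
  1-1 → 0
  1-1 → 0
  1-0 → 1
  0-0 → 0
  1-0 → 1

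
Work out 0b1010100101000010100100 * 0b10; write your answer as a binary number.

0b10101001010000101001000

Multiply each base-2 digit by 2, carrying:
  0×2 = 0 → write 0
  0×2 = 0 → write 0
  1×2 = 2 → write 0 carry 1
  0×2+1 = 1 → write 1
  0×2 = 0 → write 0
  1×2 = 2 → write 0 carry 1
  0×2+1 = 1 → write 1
  1×2 = 2 → write 0 carry 1
  0×2+1 = 1 → write 1
  0×2 = 0 → write 0
  0×2 = 0 → write 0
  0×2 = 0 → write 0
  1×2 = 2 → write 0 carry 1
  0×2+1 = 1 → write 1
  1×2 = 2 → write 0 carry 1
  0×2+1 = 1 → write 1
  0×2 = 0 → write 0
  1×2 = 2 → write 0 carry 1
  0×2+1 = 1 → write 1
  1×2 = 2 → write 0 carry 1
  0×2+1 = 1 → write 1
  1×2 = 2 → write 0 carry 1
  remaining carry: 1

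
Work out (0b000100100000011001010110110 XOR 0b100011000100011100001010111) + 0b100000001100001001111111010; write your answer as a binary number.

0b1000111110000001111011011011

First 0b000100100000011001010110110 XOR 0b100011000100011100001010111 = 0b100111100100000101011100001.
Add column by column in base 2, right to left:
  1+0 = 1
  0+1 = 1
  0+0 = 0
  0+1 = 1
  0+1 = 1
  1+1 = 0 carry 1
  1+1+1 = 1 carry 1
  1+1+1 = 1 carry 1
  0+1+1 = 0 carry 1
  1+1+1 = 1 carry 1
  0+0+1 = 1
  1+0 = 1
  0+1 = 1
  0+0 = 0
  0+0 = 0
  0+0 = 0
  0+0 = 0
  1+1 = 0 carry 1
  0+1+1 = 0 carry 1
  0+0+1 = 1
  1+0 = 1
  1+0 = 1
  1+0 = 1
  1+0 = 1
  0+0 = 0
  0+0 = 0
  1+1 = 0 carry 1
  final carry 1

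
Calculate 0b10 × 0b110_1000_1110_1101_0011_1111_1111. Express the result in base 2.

0b1101000111011010011111111110

Multiply each base-2 digit by 2, carrying:
  1×2 = 2 → write 0 carry 1
  1×2+1 = 3 → write 1 carry 1
  1×2+1 = 3 → write 1 carry 1
  1×2+1 = 3 → write 1 carry 1
  1×2+1 = 3 → write 1 carry 1
  1×2+1 = 3 → write 1 carry 1
  1×2+1 = 3 → write 1 carry 1
  1×2+1 = 3 → write 1 carry 1
  1×2+1 = 3 → write 1 carry 1
  1×2+1 = 3 → write 1 carry 1
  0×2+1 = 1 → write 1
  0×2 = 0 → write 0
  1×2 = 2 → write 0 carry 1
  0×2+1 = 1 → write 1
  1×2 = 2 → write 0 carry 1
  1×2+1 = 3 → write 1 carry 1
  0×2+1 = 1 → write 1
  1×2 = 2 → write 0 carry 1
  1×2+1 = 3 → write 1 carry 1
  1×2+1 = 3 → write 1 carry 1
  0×2+1 = 1 → write 1
  0×2 = 0 → write 0
  0×2 = 0 → write 0
  1×2 = 2 → write 0 carry 1
  0×2+1 = 1 → write 1
  1×2 = 2 → write 0 carry 1
  1×2+1 = 3 → write 1 carry 1
  remaining carry: 1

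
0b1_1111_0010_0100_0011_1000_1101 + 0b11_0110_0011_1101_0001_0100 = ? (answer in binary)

0b10001010001000000010100001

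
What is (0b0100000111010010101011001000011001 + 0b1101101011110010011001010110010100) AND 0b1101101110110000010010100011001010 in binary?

Add column by column in base 2, right to left:
  1+0 = 1
  0+0 = 0
  0+1 = 1
  1+0 = 1
  1+1 = 0 carry 1
  0+0+1 = 1
  0+0 = 0
  0+1 = 1
  0+1 = 1
  1+0 = 1
  0+1 = 1
  0+0 = 0
  1+1 = 0 carry 1
  1+0+1 = 0 carry 1
  0+0+1 = 1
  1+1 = 0 carry 1
  0+1+1 = 0 carry 1
  1+0+1 = 0 carry 1
  0+0+1 = 1
  1+1 = 0 carry 1
  0+0+1 = 1
  0+0 = 0
  1+1 = 0 carry 1
  0+1+1 = 0 carry 1
  1+1+1 = 1 carry 1
  1+1+1 = 1 carry 1
  1+0+1 = 0 carry 1
  0+1+1 = 0 carry 1
  0+0+1 = 1
  0+1 = 1
  0+1 = 1
  0+0 = 0
  1+1 = 0 carry 1
  0+1+1 = 0 carry 1
  final carry 1
Sum = 0b10001110011000101000100011110101101; now AND with 0b1101101110110000010010100011001010:
  10001110011000101000100011110101101
& 01101101110110000010010100011001010
= 00001100010000000000000000010001000

0b1100010000000000000000010001000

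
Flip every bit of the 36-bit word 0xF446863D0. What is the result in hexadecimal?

0x0BB979C2F

Each hex digit d becomes F−d:
  F→0, 4→B, 4→B, 6→9, 8→7, 6→9, 3→C, D→2, 0→F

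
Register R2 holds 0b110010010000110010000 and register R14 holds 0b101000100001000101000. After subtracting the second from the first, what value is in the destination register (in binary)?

0b1001101111101101000

Subtract column by column in base 2:
  0-0 → 0
  0-0 → 0
  0-0 → 0
  0-1 → 1 (borrow)
  1-0-1 → 0
  0-1 → 1 (borrow)
  0-0-1 → 1 (borrow)
  1-0-1 → 0
  1-0 → 1
  0-1 → 1 (borrow)
  0-0-1 → 1 (borrow)
  0-0-1 → 1 (borrow)
  0-0-1 → 1 (borrow)
  1-0-1 → 0
  0-1 → 1 (borrow)
  0-0-1 → 1 (borrow)
  1-0-1 → 0
  0-0 → 0
  0-1 → 1 (borrow)
  1-0-1 → 0
  1-1 → 0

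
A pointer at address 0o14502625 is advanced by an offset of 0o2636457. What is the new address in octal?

0o17341304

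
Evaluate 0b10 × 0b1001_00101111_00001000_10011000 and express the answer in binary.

0b10010010111100001000100110000

Multiply each base-2 digit by 2, carrying:
  0×2 = 0 → write 0
  0×2 = 0 → write 0
  0×2 = 0 → write 0
  1×2 = 2 → write 0 carry 1
  1×2+1 = 3 → write 1 carry 1
  0×2+1 = 1 → write 1
  0×2 = 0 → write 0
  1×2 = 2 → write 0 carry 1
  0×2+1 = 1 → write 1
  0×2 = 0 → write 0
  0×2 = 0 → write 0
  1×2 = 2 → write 0 carry 1
  0×2+1 = 1 → write 1
  0×2 = 0 → write 0
  0×2 = 0 → write 0
  0×2 = 0 → write 0
  1×2 = 2 → write 0 carry 1
  1×2+1 = 3 → write 1 carry 1
  1×2+1 = 3 → write 1 carry 1
  1×2+1 = 3 → write 1 carry 1
  0×2+1 = 1 → write 1
  1×2 = 2 → write 0 carry 1
  0×2+1 = 1 → write 1
  0×2 = 0 → write 0
  1×2 = 2 → write 0 carry 1
  0×2+1 = 1 → write 1
  0×2 = 0 → write 0
  1×2 = 2 → write 0 carry 1
  remaining carry: 1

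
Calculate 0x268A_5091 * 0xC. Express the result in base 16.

0x1CE7BC6CC

Multiply each base-16 digit by 12, carrying:
  1×12 = 12 → write C
  9×12 = 108 → write C carry 6
  0×12+6 = 6 → write 6
  5×12 = 60 → write C carry 3
  A×12+3 = 123 → write B carry 7
  8×12+7 = 103 → write 7 carry 6
  6×12+6 = 78 → write E carry 4
  2×12+4 = 28 → write C carry 1
  remaining carry: 1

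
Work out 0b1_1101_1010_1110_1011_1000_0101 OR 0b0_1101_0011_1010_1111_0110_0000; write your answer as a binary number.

OR bit by bit (1 where either bit is 1):
  1110110101110101110000101
| 0110100111010111101100000
= 1110110111110111111100101

0b1110110111110111111100101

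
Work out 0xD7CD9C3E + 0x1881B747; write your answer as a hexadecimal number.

0xF04F5385

Add column by column in base 16, right to left:
  E+7 = 5 carry 1
  3+4+1 = 8
  C+7 = 3 carry 1
  9+B+1 = 5 carry 1
  D+1+1 = F
  C+8 = 4 carry 1
  7+8+1 = 0 carry 1
  D+1+1 = F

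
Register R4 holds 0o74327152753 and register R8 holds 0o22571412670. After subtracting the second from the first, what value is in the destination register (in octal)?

Subtract column by column in base 8:
  3-0 → 3
  5-7 → 6 (borrow)
  7-6-1 → 0
  2-2 → 0
  5-1 → 4
  1-4 → 5 (borrow)
  7-1-1 → 5
  2-7 → 3 (borrow)
  3-5-1 → 5 (borrow)
  4-2-1 → 1
  7-2 → 5

0o51535540063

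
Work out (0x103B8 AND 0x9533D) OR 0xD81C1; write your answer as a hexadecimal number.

0xD83F9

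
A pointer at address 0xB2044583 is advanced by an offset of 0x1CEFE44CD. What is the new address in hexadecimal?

0x281028A50

Add column by column in base 16, right to left:
  3+D = 0 carry 1
  8+C+1 = 5 carry 1
  5+4+1 = A
  4+4 = 8
  4+E = 2 carry 1
  0+F+1 = 0 carry 1
  2+E+1 = 1 carry 1
  B+C+1 = 8 carry 1
  0+1+1 = 2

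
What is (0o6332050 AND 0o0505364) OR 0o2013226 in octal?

0o6332050 AND 0o0505364 = 0o0100040.
Then OR with 0o2013226.

0o2113266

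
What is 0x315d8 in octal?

0o612730

Expand each hex digit to 4 bits: 3=0011 1=0001 5=0101 d=1101 8=1000.
Group the bits in threes: 110 001 010 111 011 000 → 612730.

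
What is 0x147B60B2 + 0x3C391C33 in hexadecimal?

0x50B47CE5

Add column by column in base 16, right to left:
  2+3 = 5
  B+3 = E
  0+C = C
  6+1 = 7
  B+9 = 4 carry 1
  7+3+1 = B
  4+C = 0 carry 1
  1+3+1 = 5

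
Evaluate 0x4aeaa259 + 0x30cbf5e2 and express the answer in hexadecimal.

0x7bb6983b

Add column by column in base 16, right to left:
  9+2 = b
  5+e = 3 carry 1
  2+5+1 = 8
  a+f = 9 carry 1
  a+b+1 = 6 carry 1
  e+c+1 = b carry 1
  a+0+1 = b
  4+3 = 7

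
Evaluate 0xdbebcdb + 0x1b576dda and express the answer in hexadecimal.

0x29162ab5

Add column by column in base 16, right to left:
  b+a = 5 carry 1
  d+d+1 = b carry 1
  c+d+1 = a carry 1
  b+6+1 = 2 carry 1
  e+7+1 = 6 carry 1
  b+5+1 = 1 carry 1
  d+b+1 = 9 carry 1
  0+1+1 = 2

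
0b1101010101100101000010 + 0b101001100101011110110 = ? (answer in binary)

Add column by column in base 2, right to left:
  0+0 = 0
  1+1 = 0 carry 1
  0+1+1 = 0 carry 1
  0+0+1 = 1
  0+1 = 1
  0+1 = 1
  1+1 = 0 carry 1
  0+1+1 = 0 carry 1
  1+0+1 = 0 carry 1
  0+1+1 = 0 carry 1
  0+0+1 = 1
  1+1 = 0 carry 1
  1+0+1 = 0 carry 1
  0+0+1 = 1
  1+1 = 0 carry 1
  0+1+1 = 0 carry 1
  1+0+1 = 0 carry 1
  0+0+1 = 1
  1+1 = 0 carry 1
  0+0+1 = 1
  1+1 = 0 carry 1
  1+0+1 = 0 carry 1
  final carry 1

0b10010100010010000111000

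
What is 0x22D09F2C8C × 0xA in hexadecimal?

0x15C2637BD78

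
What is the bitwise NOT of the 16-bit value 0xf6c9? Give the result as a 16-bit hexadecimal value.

Each hex digit d becomes f−d:
  f→0, 6→9, c→3, 9→6

0x0936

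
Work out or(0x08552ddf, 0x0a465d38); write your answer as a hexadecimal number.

0x0a577dff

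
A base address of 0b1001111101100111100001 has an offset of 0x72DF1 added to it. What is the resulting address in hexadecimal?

0x2F07D2

0b1001111101100111100001 = 0x27D9E1 in hexadecimal.
Add column by column in base 16, right to left:
  1+1 = 2
  E+F = D carry 1
  9+D+1 = 7 carry 1
  D+2+1 = 0 carry 1
  7+7+1 = F
  2+0 = 2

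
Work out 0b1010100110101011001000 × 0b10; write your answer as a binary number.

0b10101001101010110010000

Multiply each base-2 digit by 2, carrying:
  0×2 = 0 → write 0
  0×2 = 0 → write 0
  0×2 = 0 → write 0
  1×2 = 2 → write 0 carry 1
  0×2+1 = 1 → write 1
  0×2 = 0 → write 0
  1×2 = 2 → write 0 carry 1
  1×2+1 = 3 → write 1 carry 1
  0×2+1 = 1 → write 1
  1×2 = 2 → write 0 carry 1
  0×2+1 = 1 → write 1
  1×2 = 2 → write 0 carry 1
  0×2+1 = 1 → write 1
  1×2 = 2 → write 0 carry 1
  1×2+1 = 3 → write 1 carry 1
  0×2+1 = 1 → write 1
  0×2 = 0 → write 0
  1×2 = 2 → write 0 carry 1
  0×2+1 = 1 → write 1
  1×2 = 2 → write 0 carry 1
  0×2+1 = 1 → write 1
  1×2 = 2 → write 0 carry 1
  remaining carry: 1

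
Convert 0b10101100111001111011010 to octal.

0o25471732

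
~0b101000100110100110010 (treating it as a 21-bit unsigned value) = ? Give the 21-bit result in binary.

Invert each bit: 101000100110100110010 → 010111011001011001101.

0b010111011001011001101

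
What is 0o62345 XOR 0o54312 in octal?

0o36057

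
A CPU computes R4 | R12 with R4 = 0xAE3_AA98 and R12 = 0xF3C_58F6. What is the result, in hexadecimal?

0xFFFFAFE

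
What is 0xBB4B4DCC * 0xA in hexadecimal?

0x750F109F8

Multiply each base-16 digit by 10, carrying:
  C×10 = 120 → write 8 carry 7
  C×10+7 = 127 → write F carry 7
  D×10+7 = 137 → write 9 carry 8
  4×10+8 = 48 → write 0 carry 3
  B×10+3 = 113 → write 1 carry 7
  4×10+7 = 47 → write F carry 2
  B×10+2 = 112 → write 0 carry 7
  B×10+7 = 117 → write 5 carry 7
  remaining carry: 7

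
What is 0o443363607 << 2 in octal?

2 bits is not a whole number of base-8 digits; in binary: 100100011011110011110000111 << 2 = 10010001101111001111000011100.

0o2215717034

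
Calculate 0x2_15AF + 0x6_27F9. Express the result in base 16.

0x83DA8

Add column by column in base 16, right to left:
  F+9 = 8 carry 1
  A+F+1 = A carry 1
  5+7+1 = D
  1+2 = 3
  2+6 = 8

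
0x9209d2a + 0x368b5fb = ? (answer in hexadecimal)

Add column by column in base 16, right to left:
  a+b = 5 carry 1
  2+f+1 = 2 carry 1
  d+5+1 = 3 carry 1
  9+b+1 = 5 carry 1
  0+8+1 = 9
  2+6 = 8
  9+3 = c

0xc895325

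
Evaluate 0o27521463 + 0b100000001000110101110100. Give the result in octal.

0b100000001000110101110100 = 0o40106564 in octal.
Add column by column in base 8, right to left:
  3+4 = 7
  6+6 = 4 carry 1
  4+5+1 = 2 carry 1
  1+6+1 = 0 carry 1
  2+0+1 = 3
  5+1 = 6
  7+0 = 7
  2+4 = 6

0o67630247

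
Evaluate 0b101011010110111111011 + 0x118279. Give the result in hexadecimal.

0b101011010110111111011 = 0x15ADFB in hexadecimal.
Add column by column in base 16, right to left:
  B+9 = 4 carry 1
  F+7+1 = 7 carry 1
  D+2+1 = 0 carry 1
  A+8+1 = 3 carry 1
  5+1+1 = 7
  1+1 = 2

0x273074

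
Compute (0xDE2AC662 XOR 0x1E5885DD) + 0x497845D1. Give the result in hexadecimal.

0x109EA8990

First 0xDE2AC662 XOR 0x1E5885DD = 0xC07243BF.
Add column by column in base 16, right to left:
  F+1 = 0 carry 1
  B+D+1 = 9 carry 1
  3+5+1 = 9
  4+4 = 8
  2+8 = A
  7+7 = E
  0+9 = 9
  C+4 = 0 carry 1
  final carry 1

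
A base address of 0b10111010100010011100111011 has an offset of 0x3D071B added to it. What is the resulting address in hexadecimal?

0b10111010100010011100111011 = 0x2EA273B in hexadecimal.
Add column by column in base 16, right to left:
  B+B = 6 carry 1
  3+1+1 = 5
  7+7 = E
  2+0 = 2
  A+D = 7 carry 1
  E+3+1 = 2 carry 1
  2+0+1 = 3

0x3272E56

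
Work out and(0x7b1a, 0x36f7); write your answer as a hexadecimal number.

0x3212

AND each hex digit independently (no carries):
  7&3=3, b&6=2, 1&f=1, a&7=2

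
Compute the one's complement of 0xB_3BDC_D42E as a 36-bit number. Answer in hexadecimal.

Each hex digit d becomes F−d:
  B→4, 3→C, B→4, D→2, C→3, D→2, 4→B, 2→D, E→1

0x4C4232BD1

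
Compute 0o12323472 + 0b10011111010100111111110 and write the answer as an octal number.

0b10011111010100111111110 = 0o23724776 in octal.
Add column by column in base 8, right to left:
  2+6 = 0 carry 1
  7+7+1 = 7 carry 1
  4+7+1 = 4 carry 1
  3+4+1 = 0 carry 1
  2+2+1 = 5
  3+7 = 2 carry 1
  2+3+1 = 6
  1+2 = 3

0o36250470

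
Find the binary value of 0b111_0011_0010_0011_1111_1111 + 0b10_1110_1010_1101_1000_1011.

0b101000011101000110001010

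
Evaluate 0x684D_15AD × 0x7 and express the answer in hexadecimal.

Multiply each base-16 digit by 7, carrying:
  D×7 = 91 → write B carry 5
  A×7+5 = 75 → write B carry 4
  5×7+4 = 39 → write 7 carry 2
  1×7+2 = 9 → write 9
  D×7 = 91 → write B carry 5
  4×7+5 = 33 → write 1 carry 2
  8×7+2 = 58 → write A carry 3
  6×7+3 = 45 → write D carry 2
  remaining carry: 2

0x2DA1B97BB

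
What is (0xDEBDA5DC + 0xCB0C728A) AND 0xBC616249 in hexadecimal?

Add column by column in base 16, right to left:
  C+A = 6 carry 1
  D+8+1 = 6 carry 1
  5+2+1 = 8
  A+7 = 1 carry 1
  D+C+1 = A carry 1
  B+0+1 = C
  E+B = 9 carry 1
  D+C+1 = A carry 1
  final carry 1
Sum = 0x1A9CA1866; now AND with 0xBC616249:
  1&0=0, A&B=A, 9&C=8, C&6=4, A&1=0, 1&6=0, 8&2=0, 6&4=4, 6&9=0

0xA8400040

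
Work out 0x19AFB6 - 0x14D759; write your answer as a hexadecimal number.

0x4D85D

Subtract column by column in base 16:
  6-9 → D (borrow)
  B-5-1 → 5
  F-7 → 8
  A-D → D (borrow)
  9-4-1 → 4
  1-1 → 0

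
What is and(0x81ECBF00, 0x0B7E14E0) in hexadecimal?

0x016C1400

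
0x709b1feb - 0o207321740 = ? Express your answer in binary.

0b1101110011111010111110000001011

0x709b1feb = 0b1110000100110110001111111101011 in binary.
0o207321740 = 0b10000111011010001111100000 in binary.
Subtract column by column in base 2:
  1-0 → 1
  1-0 → 1
  0-0 → 0
  1-0 → 1
  0-0 → 0
  1-1 → 0
  1-1 → 0
  1-1 → 0
  1-1 → 0
  1-1 → 0
  1-0 → 1
  1-0 → 1
  1-0 → 1
  0-1 → 1 (borrow)
  0-0-1 → 1 (borrow)
  0-1-1 → 0 (borrow)
  1-1-1 → 1 (borrow)
  1-0-1 → 0
  0-1 → 1 (borrow)
  1-1-1 → 1 (borrow)
  1-1-1 → 1 (borrow)
  0-0-1 → 1 (borrow)
  0-0-1 → 1 (borrow)
  1-0-1 → 0
  0-0 → 0
  0-1 → 1 (borrow)
  0-0-1 → 1 (borrow)
  0-0-1 → 1 (borrow)
  1-0-1 → 0
  1-0 → 1
  1-0 → 1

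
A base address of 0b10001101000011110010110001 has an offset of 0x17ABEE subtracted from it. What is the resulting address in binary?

0x17ABEE = 0b101111010101111101110 in binary.
Subtract column by column in base 2:
  1-0 → 1
  0-1 → 1 (borrow)
  0-1-1 → 0 (borrow)
  0-1-1 → 0 (borrow)
  1-0-1 → 0
  1-1 → 0
  0-1 → 1 (borrow)
  1-1-1 → 1 (borrow)
  0-1-1 → 0 (borrow)
  0-1-1 → 0 (borrow)
  1-0-1 → 0
  1-1 → 0
  1-0 → 1
  1-1 → 0
  0-0 → 0
  0-1 → 1 (borrow)
  0-1-1 → 0 (borrow)
  0-1-1 → 0 (borrow)
  1-1-1 → 1 (borrow)
  0-0-1 → 1 (borrow)
  1-1-1 → 1 (borrow)
  1-0-1 → 0
  0-0 → 0
  0-0 → 0
  0-0 → 0
  1-0 → 1

0b10000111001001000011000011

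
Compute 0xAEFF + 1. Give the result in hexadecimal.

0xAF00

The trailing 2 digits are F (max in base 16), so adding 1 cascades: they roll to 0 and the next digit up increments.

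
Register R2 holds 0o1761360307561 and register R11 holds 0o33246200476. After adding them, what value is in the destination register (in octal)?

0o2014626510257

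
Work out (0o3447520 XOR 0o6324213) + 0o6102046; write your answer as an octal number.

0o14066001

First 0o3447520 XOR 0o6324213 = 0o5763733.
Add column by column in base 8, right to left:
  3+6 = 1 carry 1
  3+4+1 = 0 carry 1
  7+0+1 = 0 carry 1
  3+2+1 = 6
  6+0 = 6
  7+1 = 0 carry 1
  5+6+1 = 4 carry 1
  final carry 1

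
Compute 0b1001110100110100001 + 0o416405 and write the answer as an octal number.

0b1001110100110100001 = 0o1164641 in octal.
Add column by column in base 8, right to left:
  1+5 = 6
  4+0 = 4
  6+4 = 2 carry 1
  4+6+1 = 3 carry 1
  6+1+1 = 0 carry 1
  1+4+1 = 6
  1+0 = 1

0o1603246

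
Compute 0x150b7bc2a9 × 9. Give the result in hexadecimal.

0xbd6759d7f1

Multiply each base-16 digit by 9, carrying:
  9×9 = 81 → write 1 carry 5
  a×9+5 = 95 → write f carry 5
  2×9+5 = 23 → write 7 carry 1
  c×9+1 = 109 → write d carry 6
  b×9+6 = 105 → write 9 carry 6
  7×9+6 = 69 → write 5 carry 4
  b×9+4 = 103 → write 7 carry 6
  0×9+6 = 6 → write 6
  5×9 = 45 → write d carry 2
  1×9+2 = 11 → write b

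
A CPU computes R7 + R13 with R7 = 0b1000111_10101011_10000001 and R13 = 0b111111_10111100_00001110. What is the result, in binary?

Add column by column in base 2, right to left:
  1+0 = 1
  0+1 = 1
  0+1 = 1
  0+1 = 1
  0+0 = 0
  0+0 = 0
  0+0 = 0
  1+0 = 1
  1+0 = 1
  1+0 = 1
  0+1 = 1
  1+1 = 0 carry 1
  0+1+1 = 0 carry 1
  1+1+1 = 1 carry 1
  0+0+1 = 1
  1+1 = 0 carry 1
  1+1+1 = 1 carry 1
  1+1+1 = 1 carry 1
  1+1+1 = 1 carry 1
  0+1+1 = 0 carry 1
  0+1+1 = 0 carry 1
  0+1+1 = 0 carry 1
  1+0+1 = 0 carry 1
  final carry 1

0b100001110110011110001111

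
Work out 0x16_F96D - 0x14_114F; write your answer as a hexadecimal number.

0x2E81E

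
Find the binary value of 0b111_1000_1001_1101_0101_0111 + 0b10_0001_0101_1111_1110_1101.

Add column by column in base 2, right to left:
  1+1 = 0 carry 1
  1+0+1 = 0 carry 1
  1+1+1 = 1 carry 1
  0+1+1 = 0 carry 1
  1+0+1 = 0 carry 1
  0+1+1 = 0 carry 1
  1+1+1 = 1 carry 1
  0+1+1 = 0 carry 1
  1+1+1 = 1 carry 1
  0+1+1 = 0 carry 1
  1+1+1 = 1 carry 1
  1+1+1 = 1 carry 1
  1+1+1 = 1 carry 1
  0+0+1 = 1
  0+1 = 1
  1+0 = 1
  0+1 = 1
  0+0 = 0
  0+0 = 0
  1+0 = 1
  1+0 = 1
  1+1 = 0 carry 1
  1+0+1 = 0 carry 1
  final carry 1

0b100110011111110101000100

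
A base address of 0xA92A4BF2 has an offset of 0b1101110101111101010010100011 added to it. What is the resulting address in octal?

0o26700420225

0xA92A4BF2 = 0o25112445762 in octal.
0b1101110101111101010010100011 = 0o1565752243 in octal.
Add column by column in base 8, right to left:
  2+3 = 5
  6+4 = 2 carry 1
  7+2+1 = 2 carry 1
  5+2+1 = 0 carry 1
  4+5+1 = 2 carry 1
  4+7+1 = 4 carry 1
  2+5+1 = 0 carry 1
  1+6+1 = 0 carry 1
  1+5+1 = 7
  5+1 = 6
  2+0 = 2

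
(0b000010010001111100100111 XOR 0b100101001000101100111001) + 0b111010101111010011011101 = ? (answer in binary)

First 0b000010010001111100100111 XOR 0b100101001000101100111001 = 0b100111011001010000011110.
Add column by column in base 2, right to left:
  0+1 = 1
  1+0 = 1
  1+1 = 0 carry 1
  1+1+1 = 1 carry 1
  1+1+1 = 1 carry 1
  0+0+1 = 1
  0+1 = 1
  0+1 = 1
  0+0 = 0
  0+0 = 0
  1+1 = 0 carry 1
  0+0+1 = 1
  1+1 = 0 carry 1
  0+1+1 = 0 carry 1
  0+1+1 = 0 carry 1
  1+1+1 = 1 carry 1
  1+0+1 = 0 carry 1
  0+1+1 = 0 carry 1
  1+0+1 = 0 carry 1
  1+1+1 = 1 carry 1
  1+0+1 = 0 carry 1
  0+1+1 = 0 carry 1
  0+1+1 = 0 carry 1
  1+1+1 = 1 carry 1
  final carry 1

0b1100010001000100011111011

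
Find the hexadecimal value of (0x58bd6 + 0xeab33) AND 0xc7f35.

0x43701

Add column by column in base 16, right to left:
  6+3 = 9
  d+3 = 0 carry 1
  b+b+1 = 7 carry 1
  8+a+1 = 3 carry 1
  5+e+1 = 4 carry 1
  final carry 1
Sum = 0x143709; now AND with 0xc7f35:
  1&0=0, 4&c=4, 3&7=3, 7&f=7, 0&3=0, 9&5=1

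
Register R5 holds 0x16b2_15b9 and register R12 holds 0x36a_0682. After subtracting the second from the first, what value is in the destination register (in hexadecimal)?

Subtract column by column in base 16:
  9-2 → 7
  b-8 → 3
  5-6 → f (borrow)
  1-0-1 → 0
  2-a → 8 (borrow)
  b-6-1 → 4
  6-3 → 3
  1-0 → 1

0x13480f37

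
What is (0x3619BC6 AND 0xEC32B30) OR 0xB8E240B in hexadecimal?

0x3619BC6 AND 0xEC32B30 = 0x2410B00.
Then OR with 0xB8E240B.

0xBCF2F0B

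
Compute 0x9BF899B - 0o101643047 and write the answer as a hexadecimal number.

0x8B84374

0o101643047 = 0x1074627 in hexadecimal.
Subtract column by column in base 16:
  B-7 → 4
  9-2 → 7
  9-6 → 3
  8-4 → 4
  F-7 → 8
  B-0 → B
  9-1 → 8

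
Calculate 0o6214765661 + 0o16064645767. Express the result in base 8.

Add column by column in base 8, right to left:
  1+7 = 0 carry 1
  6+6+1 = 5 carry 1
  6+7+1 = 6 carry 1
  5+5+1 = 3 carry 1
  6+4+1 = 3 carry 1
  7+6+1 = 6 carry 1
  4+4+1 = 1 carry 1
  1+6+1 = 0 carry 1
  2+0+1 = 3
  6+6 = 4 carry 1
  0+1+1 = 2

0o24301633650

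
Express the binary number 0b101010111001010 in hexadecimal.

0x55CA

Group the bits into nibbles: 0101 0101 1100 1010 → 55CA.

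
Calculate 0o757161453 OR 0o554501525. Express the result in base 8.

0o757561577

OR each oct digit independently (no carries):
  7|5=7, 5|5=5, 7|4=7, 1|5=5, 6|0=6, 1|1=1, 4|5=5, 5|2=7, 3|5=7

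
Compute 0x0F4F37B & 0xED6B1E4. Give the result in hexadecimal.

AND each hex digit independently (no carries):
  0&E=0, F&D=D, 4&6=4, F&B=B, 3&1=1, 7&E=6, B&4=0

0x0D4B160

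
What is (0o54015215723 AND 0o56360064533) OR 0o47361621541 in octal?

0o54015215723 AND 0o56360064533 = 0o54000004523.
Then OR with 0o47361621541.

0o57361625563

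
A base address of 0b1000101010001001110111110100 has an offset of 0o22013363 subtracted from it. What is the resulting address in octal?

0b1000101010001001110111110100 = 0o1052116764 in octal.
Subtract column by column in base 8:
  4-3 → 1
  6-6 → 0
  7-3 → 4
  6-3 → 3
  1-1 → 0
  1-0 → 1
  2-2 → 0
  5-2 → 3
  0-0 → 0
  1-0 → 1

0o1030103401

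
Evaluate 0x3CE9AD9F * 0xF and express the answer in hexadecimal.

Multiply each base-16 digit by 15, carrying:
  F×15 = 225 → write 1 carry 14
  9×15+14 = 149 → write 5 carry 9
  D×15+9 = 204 → write C carry 12
  A×15+12 = 162 → write 2 carry 10
  9×15+10 = 145 → write 1 carry 9
  E×15+9 = 219 → write B carry 13
  C×15+13 = 193 → write 1 carry 12
  3×15+12 = 57 → write 9 carry 3
  remaining carry: 3

0x391B12C51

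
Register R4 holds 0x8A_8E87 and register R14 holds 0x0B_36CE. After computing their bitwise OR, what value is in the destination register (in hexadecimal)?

OR each hex digit independently (no carries):
  8|0=8, A|B=B, 8|3=B, E|6=E, 8|C=C, 7|E=F

0x8BBECF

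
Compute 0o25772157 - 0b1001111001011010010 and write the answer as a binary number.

0b10100110000000110011101

0o25772157 = 0b10101111111010001101111 in binary.
Subtract column by column in base 2:
  1-0 → 1
  1-1 → 0
  1-0 → 1
  1-0 → 1
  0-1 → 1 (borrow)
  1-0-1 → 0
  1-1 → 0
  0-1 → 1 (borrow)
  0-0-1 → 1 (borrow)
  0-1-1 → 0 (borrow)
  1-0-1 → 0
  0-0 → 0
  1-1 → 0
  1-1 → 0
  1-1 → 0
  1-1 → 0
  1-0 → 1
  1-0 → 1
  1-1 → 0
  0-0 → 0
  1-0 → 1
  0-0 → 0
  1-0 → 1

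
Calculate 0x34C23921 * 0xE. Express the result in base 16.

0x2E29F1FCE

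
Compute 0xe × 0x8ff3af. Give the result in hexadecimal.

0x7df5392

Multiply each base-16 digit by 14, carrying:
  f×14 = 210 → write 2 carry 13
  a×14+13 = 153 → write 9 carry 9
  3×14+9 = 51 → write 3 carry 3
  f×14+3 = 213 → write 5 carry 13
  f×14+13 = 223 → write f carry 13
  8×14+13 = 125 → write d carry 7
  remaining carry: 7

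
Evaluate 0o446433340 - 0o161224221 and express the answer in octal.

Subtract column by column in base 8:
  0-1 → 7 (borrow)
  4-2-1 → 1
  3-2 → 1
  3-4 → 7 (borrow)
  3-2-1 → 0
  4-2 → 2
  6-1 → 5
  4-6 → 6 (borrow)
  4-1-1 → 2

0o265207117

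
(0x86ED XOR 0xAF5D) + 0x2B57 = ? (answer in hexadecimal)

0x5507

First 0x86ED XOR 0xAF5D = 0x29B0.
Add column by column in base 16, right to left:
  0+7 = 7
  B+5 = 0 carry 1
  9+B+1 = 5 carry 1
  2+2+1 = 5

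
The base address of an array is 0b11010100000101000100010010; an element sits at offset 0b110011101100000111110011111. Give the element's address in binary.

0b1001110001100110000010110001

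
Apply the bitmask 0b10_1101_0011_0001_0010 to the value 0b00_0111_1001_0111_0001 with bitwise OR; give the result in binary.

0b101111101101110011

OR bit by bit (1 where either bit is 1):
  000111100101110001
| 101101001100010010
= 101111101101110011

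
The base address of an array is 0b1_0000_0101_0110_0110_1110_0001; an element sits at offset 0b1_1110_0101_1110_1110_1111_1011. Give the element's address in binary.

0b10111010110101010111011100

Add column by column in base 2, right to left:
  1+1 = 0 carry 1
  0+1+1 = 0 carry 1
  0+0+1 = 1
  0+1 = 1
  0+1 = 1
  1+1 = 0 carry 1
  1+1+1 = 1 carry 1
  1+1+1 = 1 carry 1
  0+0+1 = 1
  1+1 = 0 carry 1
  1+1+1 = 1 carry 1
  0+1+1 = 0 carry 1
  0+0+1 = 1
  1+1 = 0 carry 1
  1+1+1 = 1 carry 1
  0+1+1 = 0 carry 1
  1+1+1 = 1 carry 1
  0+0+1 = 1
  1+1 = 0 carry 1
  0+0+1 = 1
  0+0 = 0
  0+1 = 1
  0+1 = 1
  0+1 = 1
  1+1 = 0 carry 1
  final carry 1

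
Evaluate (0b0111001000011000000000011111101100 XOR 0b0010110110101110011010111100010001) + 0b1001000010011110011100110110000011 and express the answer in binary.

First 0b0111001000011000000000011111101100 XOR 0b0010110110101110011010111100010001 = 0b0101111110110110011010100011111101.
Add column by column in base 2, right to left:
  1+1 = 0 carry 1
  0+1+1 = 0 carry 1
  1+0+1 = 0 carry 1
  1+0+1 = 0 carry 1
  1+0+1 = 0 carry 1
  1+0+1 = 0 carry 1
  1+0+1 = 0 carry 1
  1+1+1 = 1 carry 1
  0+1+1 = 0 carry 1
  0+0+1 = 1
  0+1 = 1
  1+1 = 0 carry 1
  0+0+1 = 1
  1+0 = 1
  0+1 = 1
  1+1 = 0 carry 1
  1+1+1 = 1 carry 1
  0+0+1 = 1
  0+0 = 0
  1+1 = 0 carry 1
  1+1+1 = 1 carry 1
  0+1+1 = 0 carry 1
  1+1+1 = 1 carry 1
  1+0+1 = 0 carry 1
  0+0+1 = 1
  1+1 = 0 carry 1
  1+0+1 = 0 carry 1
  1+0+1 = 0 carry 1
  1+0+1 = 0 carry 1
  1+0+1 = 0 carry 1
  1+1+1 = 1 carry 1
  0+0+1 = 1
  1+0 = 1
  0+1 = 1

0b1111000001010100110111011010000000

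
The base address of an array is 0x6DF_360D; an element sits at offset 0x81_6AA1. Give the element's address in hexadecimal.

Add column by column in base 16, right to left:
  D+1 = E
  0+A = A
  6+A = 0 carry 1
  3+6+1 = A
  F+1 = 0 carry 1
  D+8+1 = 6 carry 1
  6+0+1 = 7

0x760A0AE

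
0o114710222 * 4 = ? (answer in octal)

0o463441110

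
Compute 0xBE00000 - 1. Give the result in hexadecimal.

The trailing 5 digits are 0, so subtracting 1 borrows through: they become F and the next digit up decrements.

0xBDFFFFF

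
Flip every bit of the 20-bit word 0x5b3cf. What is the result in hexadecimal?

Each hex digit d becomes f−d:
  5→a, b→4, 3→c, c→3, f→0

0xa4c30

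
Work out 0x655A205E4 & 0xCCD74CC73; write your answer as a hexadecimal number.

0x445200460

AND each hex digit independently (no carries):
  6&C=4, 5&C=4, 5&D=5, A&7=2, 2&4=0, 0&C=0, 5&C=4, E&7=6, 4&3=0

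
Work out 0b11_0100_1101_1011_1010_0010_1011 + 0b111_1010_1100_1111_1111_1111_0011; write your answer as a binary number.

Add column by column in base 2, right to left:
  1+1 = 0 carry 1
  1+1+1 = 1 carry 1
  0+0+1 = 1
  1+0 = 1
  0+1 = 1
  1+1 = 0 carry 1
  0+1+1 = 0 carry 1
  0+1+1 = 0 carry 1
  0+1+1 = 0 carry 1
  1+1+1 = 1 carry 1
  0+1+1 = 0 carry 1
  1+1+1 = 1 carry 1
  1+1+1 = 1 carry 1
  1+1+1 = 1 carry 1
  0+1+1 = 0 carry 1
  1+1+1 = 1 carry 1
  1+0+1 = 0 carry 1
  0+0+1 = 1
  1+1 = 0 carry 1
  1+1+1 = 1 carry 1
  0+0+1 = 1
  0+1 = 1
  1+0 = 1
  0+1 = 1
  1+1 = 0 carry 1
  1+1+1 = 1 carry 1
  0+1+1 = 0 carry 1
  final carry 1

0b1010111110101011101000011110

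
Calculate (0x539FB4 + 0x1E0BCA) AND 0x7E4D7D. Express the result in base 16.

Add column by column in base 16, right to left:
  4+A = E
  B+C = 7 carry 1
  F+B+1 = B carry 1
  9+0+1 = A
  3+E = 1 carry 1
  5+1+1 = 7
Sum = 0x71AB7E; now AND with 0x7E4D7D:
  7&7=7, 1&E=0, A&4=0, B&D=9, 7&7=7, E&D=C

0x70097C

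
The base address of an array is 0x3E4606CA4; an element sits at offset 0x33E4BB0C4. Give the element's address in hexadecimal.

0x722AC1D68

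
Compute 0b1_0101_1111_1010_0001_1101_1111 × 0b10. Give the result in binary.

Multiply each base-2 digit by 2, carrying:
  1×2 = 2 → write 0 carry 1
  1×2+1 = 3 → write 1 carry 1
  1×2+1 = 3 → write 1 carry 1
  1×2+1 = 3 → write 1 carry 1
  1×2+1 = 3 → write 1 carry 1
  0×2+1 = 1 → write 1
  1×2 = 2 → write 0 carry 1
  1×2+1 = 3 → write 1 carry 1
  1×2+1 = 3 → write 1 carry 1
  0×2+1 = 1 → write 1
  0×2 = 0 → write 0
  0×2 = 0 → write 0
  0×2 = 0 → write 0
  1×2 = 2 → write 0 carry 1
  0×2+1 = 1 → write 1
  1×2 = 2 → write 0 carry 1
  1×2+1 = 3 → write 1 carry 1
  1×2+1 = 3 → write 1 carry 1
  1×2+1 = 3 → write 1 carry 1
  1×2+1 = 3 → write 1 carry 1
  1×2+1 = 3 → write 1 carry 1
  0×2+1 = 1 → write 1
  1×2 = 2 → write 0 carry 1
  0×2+1 = 1 → write 1
  1×2 = 2 → write 0 carry 1
  remaining carry: 1

0b10101111110100001110111110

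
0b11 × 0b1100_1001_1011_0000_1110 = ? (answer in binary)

Multiply each base-2 digit by 3, carrying:
  0×3 = 0 → write 0
  1×3 = 3 → write 1 carry 1
  1×3+1 = 4 → write 0 carry 2
  1×3+2 = 5 → write 1 carry 2
  0×3+2 = 2 → write 0 carry 1
  0×3+1 = 1 → write 1
  0×3 = 0 → write 0
  0×3 = 0 → write 0
  1×3 = 3 → write 1 carry 1
  1×3+1 = 4 → write 0 carry 2
  0×3+2 = 2 → write 0 carry 1
  1×3+1 = 4 → write 0 carry 2
  1×3+2 = 5 → write 1 carry 2
  0×3+2 = 2 → write 0 carry 1
  0×3+1 = 1 → write 1
  1×3 = 3 → write 1 carry 1
  0×3+1 = 1 → write 1
  0×3 = 0 → write 0
  1×3 = 3 → write 1 carry 1
  1×3+1 = 4 → write 0 carry 2
  remaining carry: 10

0b1001011101000100101010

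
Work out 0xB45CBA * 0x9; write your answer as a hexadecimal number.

0x657428A

Multiply each base-16 digit by 9, carrying:
  A×9 = 90 → write A carry 5
  B×9+5 = 104 → write 8 carry 6
  C×9+6 = 114 → write 2 carry 7
  5×9+7 = 52 → write 4 carry 3
  4×9+3 = 39 → write 7 carry 2
  B×9+2 = 101 → write 5 carry 6
  remaining carry: 6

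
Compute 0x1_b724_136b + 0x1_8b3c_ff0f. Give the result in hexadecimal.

0x34261127a

Add column by column in base 16, right to left:
  b+f = a carry 1
  6+0+1 = 7
  3+f = 2 carry 1
  1+f+1 = 1 carry 1
  4+c+1 = 1 carry 1
  2+3+1 = 6
  7+b = 2 carry 1
  b+8+1 = 4 carry 1
  1+1+1 = 3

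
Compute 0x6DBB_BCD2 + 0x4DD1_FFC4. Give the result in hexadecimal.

Add column by column in base 16, right to left:
  2+4 = 6
  D+C = 9 carry 1
  C+F+1 = C carry 1
  B+F+1 = B carry 1
  B+1+1 = D
  B+D = 8 carry 1
  D+D+1 = B carry 1
  6+4+1 = B

0xBB8DBC96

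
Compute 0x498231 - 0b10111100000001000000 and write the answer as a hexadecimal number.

0b10111100000001000000 = 0xbc040 in hexadecimal.
Subtract column by column in base 16:
  1-0 → 1
  3-4 → f (borrow)
  2-0-1 → 1
  8-c → c (borrow)
  9-b-1 → d (borrow)
  4-0-1 → 3

0x3dc1f1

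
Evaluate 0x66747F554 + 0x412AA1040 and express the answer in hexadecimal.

0xA79F20594

Add column by column in base 16, right to left:
  4+0 = 4
  5+4 = 9
  5+0 = 5
  F+1 = 0 carry 1
  7+A+1 = 2 carry 1
  4+A+1 = F
  7+2 = 9
  6+1 = 7
  6+4 = A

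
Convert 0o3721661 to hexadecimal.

Each octal digit is 3 bits: 3=011 7=111 2=010 1=001 6=110 6=110 1=001.
Group the bits into nibbles: 1111 1010 0011 1011 0001 → FA3B1.

0xFA3B1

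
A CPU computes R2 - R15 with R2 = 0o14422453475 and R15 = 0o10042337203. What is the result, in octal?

0o4360114272

Subtract column by column in base 8:
  5-3 → 2
  7-0 → 7
  4-2 → 2
  3-7 → 4 (borrow)
  5-3-1 → 1
  4-3 → 1
  2-2 → 0
  2-4 → 6 (borrow)
  4-0-1 → 3
  4-0 → 4
  1-1 → 0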